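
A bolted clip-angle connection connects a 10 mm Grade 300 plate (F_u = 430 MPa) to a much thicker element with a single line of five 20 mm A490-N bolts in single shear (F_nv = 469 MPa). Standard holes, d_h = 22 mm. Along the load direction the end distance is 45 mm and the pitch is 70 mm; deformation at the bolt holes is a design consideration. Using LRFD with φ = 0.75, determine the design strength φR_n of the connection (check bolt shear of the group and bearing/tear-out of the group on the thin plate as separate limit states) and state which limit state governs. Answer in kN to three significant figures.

Bolt shear: A_b = π·20²/4 = 314.2 mm²; R_n = 469 × 314.2 × 5 × 1 / 1000 = 736.7 kN → 0.75 × 736.7 = 553 kN.
Bearing (1.2 l_c t F_u ≤ 2.4 d t F_u): upper limit = 2.4·20·10·430 / 1000 = 206.4 kN.
  Edge l_c = 45 − 22/2 = 34 → r_n = 175.4 kN; interior l_c = 70 − 22 = 48 → r_n = 206.4 kN.
  R_n,bearing = 1·175.4 + 4·206.4 = 1001 kN → 0.75 × 1001 = 751 kN.
Bolt shear governs: 553 kN.

553 kN (bolt shear governs)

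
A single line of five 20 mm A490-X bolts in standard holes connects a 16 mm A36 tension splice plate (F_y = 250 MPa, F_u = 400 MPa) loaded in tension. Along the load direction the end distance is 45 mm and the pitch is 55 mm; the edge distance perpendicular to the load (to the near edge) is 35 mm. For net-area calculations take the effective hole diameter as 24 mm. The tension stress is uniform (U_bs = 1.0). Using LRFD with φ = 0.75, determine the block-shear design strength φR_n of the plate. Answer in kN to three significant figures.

Shear plane L_v = 45 + 4·55 = 265 mm; A_gv = 265 × 16 = 4240 mm².
A_nv = (265 − 4.5·24) × 16 = 2512 mm².
A_nt = (35 − 0.5·24) × 16 = 368 mm².
0.6 F_u A_nv = 602.9 kN; 0.6 F_y A_gv = 636 kN → shear rupture governs the shear term.
R_n = 602.9 + 1.0 × 400 × 368 / 1000 = 750.1 kN.
Design strength φR_n = 0.75 × 750.1 = 563 kN.

563 kN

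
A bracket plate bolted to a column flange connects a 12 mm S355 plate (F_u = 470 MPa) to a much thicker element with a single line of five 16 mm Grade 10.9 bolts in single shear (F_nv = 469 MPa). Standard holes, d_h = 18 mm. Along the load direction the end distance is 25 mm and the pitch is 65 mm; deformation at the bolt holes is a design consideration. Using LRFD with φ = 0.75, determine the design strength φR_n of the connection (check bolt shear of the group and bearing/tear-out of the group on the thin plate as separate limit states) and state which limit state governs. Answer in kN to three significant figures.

Bolt shear: A_b = π·16²/4 = 201.1 mm²; R_n = 469 × 201.1 × 5 × 1 / 1000 = 471.5 kN → 0.75 × 471.5 = 354 kN.
Bearing (1.2 l_c t F_u ≤ 2.4 d t F_u): upper limit = 2.4·16·12·470 / 1000 = 216.6 kN.
  Edge l_c = 25 − 18/2 = 16 → r_n = 108.3 kN; interior l_c = 65 − 18 = 47 → r_n = 216.6 kN.
  R_n,bearing = 1·108.3 + 4·216.6 = 974.6 kN → 0.75 × 974.6 = 731 kN.
Bolt shear governs: 354 kN.

354 kN (bolt shear governs)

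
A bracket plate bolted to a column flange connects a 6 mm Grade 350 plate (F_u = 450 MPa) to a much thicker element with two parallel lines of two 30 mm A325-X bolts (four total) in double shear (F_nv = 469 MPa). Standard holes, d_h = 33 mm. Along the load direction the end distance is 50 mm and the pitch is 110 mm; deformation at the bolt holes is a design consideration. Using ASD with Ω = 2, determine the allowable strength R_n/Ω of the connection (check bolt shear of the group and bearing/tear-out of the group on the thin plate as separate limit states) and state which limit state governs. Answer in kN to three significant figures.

Bolt shear: A_b = π·30²/4 = 706.9 mm²; R_n = 469 × 706.9 × 4 × 2 / 1000 = 2652 kN → 2652 / 2 = 1330 kN.
Bearing (1.2 l_c t F_u ≤ 2.4 d t F_u): upper limit = 2.4·30·6·450 / 1000 = 194.4 kN.
  Edge l_c = 50 − 33/2 = 33.5 → r_n = 108.5 kN; interior l_c = 110 − 33 = 77 → r_n = 194.4 kN.
  R_n,bearing = 2·108.5 + 2·194.4 = 605.9 kN → 605.9 / 2 = 303 kN.
Bearing governs: 303 kN.

303 kN (bearing governs)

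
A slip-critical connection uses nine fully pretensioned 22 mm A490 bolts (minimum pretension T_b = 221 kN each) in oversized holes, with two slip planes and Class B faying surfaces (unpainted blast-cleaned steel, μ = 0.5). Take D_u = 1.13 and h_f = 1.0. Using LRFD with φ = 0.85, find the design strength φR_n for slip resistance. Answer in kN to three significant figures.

1910 kN

R_n = μ · D_u · h_f · T_b · n_s · n_b = 0.5 × 1.13 × 1.0 × 221 × 2 × 9 = 2248 kN.
Design strength φR_n = 0.85 × 2248 = 1910 kN.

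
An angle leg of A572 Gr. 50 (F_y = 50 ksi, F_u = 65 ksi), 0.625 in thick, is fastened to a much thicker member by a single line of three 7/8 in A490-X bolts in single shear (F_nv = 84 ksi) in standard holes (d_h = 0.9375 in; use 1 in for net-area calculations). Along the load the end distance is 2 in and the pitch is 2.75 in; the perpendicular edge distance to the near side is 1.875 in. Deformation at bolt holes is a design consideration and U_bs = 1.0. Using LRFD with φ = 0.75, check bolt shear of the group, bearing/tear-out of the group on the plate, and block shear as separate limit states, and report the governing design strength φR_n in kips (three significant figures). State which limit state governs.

Bolt shear: A_b = π·0.875²/4 = 0.6013 in²; R_n = 84 × 0.6013 × 3 × 1 = 151.5 kips → 0.75 × 151.5 = 114 kips.
Bearing: edge l_c = 1.531, r_n = 74.65 kips; interior l_c = 1.812, r_n = 85.31 kips; R_n = 74.65 + 2·85.31 = 245.3 kips → 184 kips.
Block shear: A_gv = 4.688, A_nv = 3.125, A_nt = 0.8594 in²; R_n = min(0.6F_uA_nv, 0.6F_yA_gv) + U_bs·F_u·A_nt = 177.7 kips → 133 kips.
Bolt shear governs: 114 kips.

114 kips (bolt shear governs)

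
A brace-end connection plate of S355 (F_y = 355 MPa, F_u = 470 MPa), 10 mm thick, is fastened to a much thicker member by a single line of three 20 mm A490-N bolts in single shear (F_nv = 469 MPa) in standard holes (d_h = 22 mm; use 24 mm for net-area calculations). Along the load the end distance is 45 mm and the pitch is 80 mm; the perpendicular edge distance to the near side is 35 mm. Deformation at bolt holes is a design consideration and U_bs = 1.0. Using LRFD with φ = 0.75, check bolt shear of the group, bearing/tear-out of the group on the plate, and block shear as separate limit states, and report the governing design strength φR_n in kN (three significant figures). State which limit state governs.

Bolt shear: A_b = π·20²/4 = 314.2 mm²; R_n = 469 × 314.2 × 3 × 1 / 1000 = 442 kN → 0.75 × 442 = 332 kN.
Bearing: edge l_c = 34, r_n = 191.8 kN; interior l_c = 58, r_n = 225.6 kN; R_n = 191.8 + 2·225.6 = 643 kN → 482 kN.
Block shear: A_gv = 2050, A_nv = 1450, A_nt = 230 mm²; R_n = min(0.6F_uA_nv, 0.6F_yA_gv) + U_bs·F_u·A_nt = 517 kN → 388 kN.
Bolt shear governs: 332 kN.

332 kN (bolt shear governs)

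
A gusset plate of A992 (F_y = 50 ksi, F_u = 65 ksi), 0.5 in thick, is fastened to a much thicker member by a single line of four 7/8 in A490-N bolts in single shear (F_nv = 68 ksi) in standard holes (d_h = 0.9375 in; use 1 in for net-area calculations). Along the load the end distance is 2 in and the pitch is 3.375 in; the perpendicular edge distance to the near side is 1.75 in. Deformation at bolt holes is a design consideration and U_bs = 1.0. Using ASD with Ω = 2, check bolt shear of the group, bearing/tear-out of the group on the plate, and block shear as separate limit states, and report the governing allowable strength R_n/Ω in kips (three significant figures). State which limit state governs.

81.8 kips (bolt shear governs)

Bolt shear: A_b = π·0.875²/4 = 0.6013 in²; R_n = 68 × 0.6013 × 4 × 1 = 163.6 kips → 163.6 / 2 = 81.8 kips.
Bearing: edge l_c = 1.531, r_n = 59.72 kips; interior l_c = 2.438, r_n = 68.25 kips; R_n = 59.72 + 3·68.25 = 264.5 kips → 132 kips.
Block shear: A_gv = 6.062, A_nv = 4.312, A_nt = 0.625 in²; R_n = min(0.6F_uA_nv, 0.6F_yA_gv) + U_bs·F_u·A_nt = 208.8 kips → 104 kips.
Bolt shear governs: 81.8 kips.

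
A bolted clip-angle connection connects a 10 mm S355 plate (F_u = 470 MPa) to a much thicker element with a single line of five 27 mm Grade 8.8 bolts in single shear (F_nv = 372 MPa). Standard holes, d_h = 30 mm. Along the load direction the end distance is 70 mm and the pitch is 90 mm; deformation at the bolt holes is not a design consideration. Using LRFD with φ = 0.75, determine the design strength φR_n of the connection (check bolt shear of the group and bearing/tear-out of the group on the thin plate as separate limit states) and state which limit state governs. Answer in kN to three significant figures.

Bolt shear: A_b = π·27²/4 = 572.6 mm²; R_n = 372 × 572.6 × 5 × 1 / 1000 = 1065 kN → 0.75 × 1065 = 799 kN.
Bearing (1.5 l_c t F_u ≤ 3.0 d t F_u): upper limit = 3.0·27·10·470 / 1000 = 380.7 kN.
  Edge l_c = 70 − 30/2 = 55 → r_n = 380.7 kN; interior l_c = 90 − 30 = 60 → r_n = 380.7 kN.
  R_n,bearing = 1·380.7 + 4·380.7 = 1904 kN → 0.75 × 1904 = 1430 kN.
Bolt shear governs: 799 kN.

799 kN (bolt shear governs)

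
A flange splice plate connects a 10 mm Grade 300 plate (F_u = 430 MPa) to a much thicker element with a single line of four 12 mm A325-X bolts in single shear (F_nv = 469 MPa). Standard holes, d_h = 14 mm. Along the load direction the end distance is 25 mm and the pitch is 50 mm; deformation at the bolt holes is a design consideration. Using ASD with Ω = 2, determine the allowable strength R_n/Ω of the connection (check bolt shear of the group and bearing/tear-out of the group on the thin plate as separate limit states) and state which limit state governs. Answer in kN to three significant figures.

Bolt shear: A_b = π·12²/4 = 113.1 mm²; R_n = 469 × 113.1 × 4 × 1 / 1000 = 212.2 kN → 212.2 / 2 = 106 kN.
Bearing (1.2 l_c t F_u ≤ 2.4 d t F_u): upper limit = 2.4·12·10·430 / 1000 = 123.8 kN.
  Edge l_c = 25 − 14/2 = 18 → r_n = 92.88 kN; interior l_c = 50 − 14 = 36 → r_n = 123.8 kN.
  R_n,bearing = 1·92.88 + 3·123.8 = 464.4 kN → 464.4 / 2 = 232 kN.
Bolt shear governs: 106 kN.

106 kN (bolt shear governs)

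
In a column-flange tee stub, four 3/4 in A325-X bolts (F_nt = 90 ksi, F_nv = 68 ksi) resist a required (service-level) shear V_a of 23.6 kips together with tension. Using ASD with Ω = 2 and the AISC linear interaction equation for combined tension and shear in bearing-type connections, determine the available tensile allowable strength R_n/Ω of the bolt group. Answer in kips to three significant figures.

72.1 kips

A_b = π·0.75²/4 = 0.4418 in²; f_rv = 23.6 / (4 × 0.4418) = 13.35 ksi.
F'_nt = 1.3 F_nt − (Ω F_nt / F_nv) f_rv = 1.3·90 − (2·90/68)·13.35 = 81.65 ksi, capped at F_nt → F'_nt = 81.65 ksi.
R_n = F'_nt · A_b · n = 81.65 × 0.4418 × 4 = 144.3 kips.
Allowable strength R_n/Ω = 144.3 / 2 = 72.1 kips.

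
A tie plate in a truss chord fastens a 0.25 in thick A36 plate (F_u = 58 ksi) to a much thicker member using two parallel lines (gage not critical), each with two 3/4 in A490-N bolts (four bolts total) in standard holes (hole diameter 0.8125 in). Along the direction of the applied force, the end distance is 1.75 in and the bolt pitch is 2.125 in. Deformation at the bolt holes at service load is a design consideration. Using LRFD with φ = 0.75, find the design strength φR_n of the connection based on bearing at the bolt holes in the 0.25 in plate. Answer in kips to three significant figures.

69.3 kips

Per bolt r_n = 1.2 l_c t F_u ≤ 2.4 d t F_u; upper limit = 2.4 × 0.75 × 0.25 × 58 = 26.1 kips.
Edge bolt: l_c = 1.75 − 0.8125/2 = 1.344 in → 1.2 × 1.344 × 0.25 × 58 = 23.38 → r_n = 23.38 kips.
Interior bolts: l_c = 2.125 − 0.8125 = 1.312 in → 1.2 × 1.312 × 0.25 × 58 = 22.84 → r_n = 22.84 kips.
R_n = 2 × 23.38 + 2 × 22.84 = 92.44 kips.
Design strength φR_n = 0.75 × 92.44 = 69.3 kips.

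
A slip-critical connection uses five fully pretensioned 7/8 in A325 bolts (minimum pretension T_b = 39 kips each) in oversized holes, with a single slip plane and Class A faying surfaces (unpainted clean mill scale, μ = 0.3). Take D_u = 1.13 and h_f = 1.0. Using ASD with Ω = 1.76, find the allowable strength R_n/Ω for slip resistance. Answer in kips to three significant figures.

R_n = μ · D_u · h_f · T_b · n_s · n_b = 0.3 × 1.13 × 1.0 × 39 × 1 × 5 = 66.1 kips.
Allowable strength R_n/Ω = 66.1 / 1.76 = 37.6 kips.

37.6 kips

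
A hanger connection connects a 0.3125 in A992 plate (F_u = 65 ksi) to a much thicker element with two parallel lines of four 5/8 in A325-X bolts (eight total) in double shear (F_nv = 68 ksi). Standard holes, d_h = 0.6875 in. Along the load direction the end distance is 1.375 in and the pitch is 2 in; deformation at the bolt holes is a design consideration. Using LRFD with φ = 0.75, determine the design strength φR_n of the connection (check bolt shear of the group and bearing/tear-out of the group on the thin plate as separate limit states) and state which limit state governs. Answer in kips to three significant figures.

Bolt shear: A_b = π·0.625²/4 = 0.3068 in²; R_n = 68 × 0.3068 × 8 × 2 = 333.8 kips → 0.75 × 333.8 = 250 kips.
Bearing (1.2 l_c t F_u ≤ 2.4 d t F_u): upper limit = 2.4·0.625·0.3125·65 = 30.47 kips.
  Edge l_c = 1.375 − 0.6875/2 = 1.031 → r_n = 25.14 kips; interior l_c = 2 − 0.6875 = 1.312 → r_n = 30.47 kips.
  R_n,bearing = 2·25.14 + 6·30.47 = 233.1 kips → 0.75 × 233.1 = 175 kips.
Bearing governs: 175 kips.

175 kips (bearing governs)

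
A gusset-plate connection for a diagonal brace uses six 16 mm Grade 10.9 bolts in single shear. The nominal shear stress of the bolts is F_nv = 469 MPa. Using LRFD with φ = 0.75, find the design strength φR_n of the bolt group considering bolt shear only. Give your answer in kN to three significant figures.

A_b = π × 16² / 4 = 201.1 mm².
R_n = F_nv · A_b · n · n_s = 469 × 201.1 × 6 × 1 / 1000 = 565.8 kN.
Design strength φR_n = 0.75 × 565.8 = 424 kN.

424 kN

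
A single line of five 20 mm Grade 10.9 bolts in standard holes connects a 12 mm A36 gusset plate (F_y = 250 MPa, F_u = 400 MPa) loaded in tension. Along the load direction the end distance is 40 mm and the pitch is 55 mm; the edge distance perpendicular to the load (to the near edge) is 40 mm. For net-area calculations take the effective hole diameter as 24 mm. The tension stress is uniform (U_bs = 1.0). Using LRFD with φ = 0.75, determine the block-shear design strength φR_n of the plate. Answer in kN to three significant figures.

Shear plane L_v = 40 + 4·55 = 260 mm; A_gv = 260 × 12 = 3120 mm².
A_nv = (260 − 4.5·24) × 12 = 1824 mm².
A_nt = (40 − 0.5·24) × 12 = 336 mm².
0.6 F_u A_nv = 437.8 kN; 0.6 F_y A_gv = 468 kN → shear rupture governs the shear term.
R_n = 437.8 + 1.0 × 400 × 336 / 1000 = 572.2 kN.
Design strength φR_n = 0.75 × 572.2 = 429 kN.

429 kN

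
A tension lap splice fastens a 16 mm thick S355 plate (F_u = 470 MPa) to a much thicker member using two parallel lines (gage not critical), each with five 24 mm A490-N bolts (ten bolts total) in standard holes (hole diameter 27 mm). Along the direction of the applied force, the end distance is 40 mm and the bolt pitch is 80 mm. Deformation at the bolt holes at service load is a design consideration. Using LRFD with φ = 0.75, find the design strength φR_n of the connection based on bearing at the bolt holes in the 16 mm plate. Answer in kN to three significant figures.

2960 kN

Per bolt r_n = 1.2 l_c t F_u ≤ 2.4 d t F_u; upper limit = 2.4 × 24 × 16 × 470 / 1000 = 433.2 kN.
Edge bolt: l_c = 40 − 27/2 = 26.5 mm → 1.2 × 26.5 × 16 × 470 / 1000 = 239.1 → r_n = 239.1 kN.
Interior bolts: l_c = 80 − 27 = 53 mm → 1.2 × 53 × 16 × 470 / 1000 = 478.3 → r_n = 433.2 kN.
R_n = 2 × 239.1 + 8 × 433.2 = 3943 kN.
Design strength φR_n = 0.75 × 3943 = 2960 kN.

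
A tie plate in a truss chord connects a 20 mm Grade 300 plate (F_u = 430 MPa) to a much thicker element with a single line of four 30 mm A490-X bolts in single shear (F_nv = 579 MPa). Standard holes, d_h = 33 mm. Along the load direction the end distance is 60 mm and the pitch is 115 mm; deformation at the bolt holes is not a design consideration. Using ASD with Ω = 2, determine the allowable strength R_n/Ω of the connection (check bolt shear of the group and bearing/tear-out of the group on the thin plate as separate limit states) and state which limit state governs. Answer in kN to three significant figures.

819 kN (bolt shear governs)

Bolt shear: A_b = π·30²/4 = 706.9 mm²; R_n = 579 × 706.9 × 4 × 1 / 1000 = 1637 kN → 1637 / 2 = 819 kN.
Bearing (1.5 l_c t F_u ≤ 3.0 d t F_u): upper limit = 3.0·30·20·430 / 1000 = 774 kN.
  Edge l_c = 60 − 33/2 = 43.5 → r_n = 561.1 kN; interior l_c = 115 − 33 = 82 → r_n = 774 kN.
  R_n,bearing = 1·561.1 + 3·774 = 2883 kN → 2883 / 2 = 1440 kN.
Bolt shear governs: 819 kN.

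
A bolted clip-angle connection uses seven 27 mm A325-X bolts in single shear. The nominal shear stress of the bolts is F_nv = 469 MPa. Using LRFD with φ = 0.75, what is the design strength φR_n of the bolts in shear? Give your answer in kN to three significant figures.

A_b = π × 27² / 4 = 572.6 mm².
R_n = F_nv · A_b · n · n_s = 469 × 572.6 × 7 × 1 / 1000 = 1880 kN.
Design strength φR_n = 0.75 × 1880 = 1410 kN.

1410 kN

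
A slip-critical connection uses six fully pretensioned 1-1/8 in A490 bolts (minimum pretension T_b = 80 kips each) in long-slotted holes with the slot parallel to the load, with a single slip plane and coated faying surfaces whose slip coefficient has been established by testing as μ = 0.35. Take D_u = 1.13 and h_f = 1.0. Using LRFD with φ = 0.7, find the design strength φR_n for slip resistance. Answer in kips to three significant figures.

133 kips

R_n = μ · D_u · h_f · T_b · n_s · n_b = 0.35 × 1.13 × 1.0 × 80 × 1 × 6 = 189.8 kips.
Design strength φR_n = 0.7 × 189.8 = 133 kips.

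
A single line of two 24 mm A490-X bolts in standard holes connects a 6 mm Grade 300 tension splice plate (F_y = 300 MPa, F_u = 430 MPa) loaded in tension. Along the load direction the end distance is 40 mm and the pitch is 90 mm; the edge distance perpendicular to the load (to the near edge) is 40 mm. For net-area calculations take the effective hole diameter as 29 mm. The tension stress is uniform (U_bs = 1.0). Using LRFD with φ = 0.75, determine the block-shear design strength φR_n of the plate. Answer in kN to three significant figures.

150 kN

Shear plane L_v = 40 + 1·90 = 130 mm; A_gv = 130 × 6 = 780 mm².
A_nv = (130 − 1.5·29) × 6 = 519 mm².
A_nt = (40 − 0.5·29) × 6 = 153 mm².
0.6 F_u A_nv = 133.9 kN; 0.6 F_y A_gv = 140.4 kN → shear rupture governs the shear term.
R_n = 133.9 + 1.0 × 430 × 153 / 1000 = 199.7 kN.
Design strength φR_n = 0.75 × 199.7 = 150 kN.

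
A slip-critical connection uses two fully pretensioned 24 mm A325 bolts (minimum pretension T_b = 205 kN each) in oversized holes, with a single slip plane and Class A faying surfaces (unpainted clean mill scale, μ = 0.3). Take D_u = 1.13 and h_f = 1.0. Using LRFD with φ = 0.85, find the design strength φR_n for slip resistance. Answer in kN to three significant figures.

118 kN

R_n = μ · D_u · h_f · T_b · n_s · n_b = 0.3 × 1.13 × 1.0 × 205 × 1 × 2 = 139 kN.
Design strength φR_n = 0.85 × 139 = 118 kN.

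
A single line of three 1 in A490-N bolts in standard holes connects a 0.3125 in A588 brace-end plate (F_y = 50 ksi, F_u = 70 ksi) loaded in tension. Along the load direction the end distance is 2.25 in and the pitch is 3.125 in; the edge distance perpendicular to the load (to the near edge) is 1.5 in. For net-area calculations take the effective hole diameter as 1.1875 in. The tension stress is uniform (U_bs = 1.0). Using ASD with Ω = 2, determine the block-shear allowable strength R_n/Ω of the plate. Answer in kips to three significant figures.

Shear plane L_v = 2.25 + 2·3.125 = 8.5 in; A_gv = 8.5 × 0.3125 = 2.656 in².
A_nv = (8.5 − 2.5·1.1875) × 0.3125 = 1.729 in².
A_nt = (1.5 − 0.5·1.1875) × 0.3125 = 0.2832 in².
0.6 F_u A_nv = 72.6 kips; 0.6 F_y A_gv = 79.69 kips → shear rupture governs the shear term.
R_n = 72.6 + 1.0 × 70 × 0.2832 = 92.42 kips.
Allowable strength R_n/Ω = 92.42 / 2 = 46.2 kips.

46.2 kips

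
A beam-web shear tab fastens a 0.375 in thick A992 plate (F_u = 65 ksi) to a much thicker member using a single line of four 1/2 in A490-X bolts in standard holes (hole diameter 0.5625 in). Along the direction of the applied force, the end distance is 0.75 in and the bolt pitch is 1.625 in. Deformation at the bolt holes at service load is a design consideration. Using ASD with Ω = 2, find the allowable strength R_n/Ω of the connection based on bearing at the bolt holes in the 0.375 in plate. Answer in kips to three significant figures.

Per bolt r_n = 1.2 l_c t F_u ≤ 2.4 d t F_u; upper limit = 2.4 × 0.5 × 0.375 × 65 = 29.25 kips.
Edge bolt: l_c = 0.75 − 0.5625/2 = 0.4688 in → 1.2 × 0.4688 × 0.375 × 65 = 13.71 → r_n = 13.71 kips.
Interior bolts: l_c = 1.625 − 0.5625 = 1.062 in → 1.2 × 1.062 × 0.375 × 65 = 31.08 → r_n = 29.25 kips.
R_n = 1 × 13.71 + 3 × 29.25 = 101.5 kips.
Allowable strength R_n/Ω = 101.5 / 2 = 50.7 kips.

50.7 kips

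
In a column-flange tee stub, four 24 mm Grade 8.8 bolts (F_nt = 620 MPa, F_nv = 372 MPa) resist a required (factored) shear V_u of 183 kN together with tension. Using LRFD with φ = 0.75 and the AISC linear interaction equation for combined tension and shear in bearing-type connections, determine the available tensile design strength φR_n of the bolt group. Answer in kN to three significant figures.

A_b = π·24²/4 = 452.4 mm²; f_rv = 183 × 1000 / (4 × 452.4) = 101.1 MPa.
F'_nt = 1.3 F_nt − (F_nt / φF_nv) f_rv = 1.3·620 − (620/(0.75·372))·101.1 = 581.3 MPa, capped at F_nt → F'_nt = 581.3 MPa.
R_n = F'_nt · A_b · n = 581.3 × 452.4 × 4 / 1000 = 1052 kN.
Design strength φR_n = 0.75 × 1052 = 789 kN.

789 kN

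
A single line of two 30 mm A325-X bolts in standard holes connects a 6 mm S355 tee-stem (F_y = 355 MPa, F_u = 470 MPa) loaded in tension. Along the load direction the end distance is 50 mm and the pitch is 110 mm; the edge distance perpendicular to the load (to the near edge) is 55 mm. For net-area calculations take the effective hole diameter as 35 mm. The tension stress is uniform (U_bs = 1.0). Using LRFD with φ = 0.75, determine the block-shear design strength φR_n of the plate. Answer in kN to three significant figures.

Shear plane L_v = 50 + 1·110 = 160 mm; A_gv = 160 × 6 = 960 mm².
A_nv = (160 − 1.5·35) × 6 = 645 mm².
A_nt = (55 − 0.5·35) × 6 = 225 mm².
0.6 F_u A_nv = 181.9 kN; 0.6 F_y A_gv = 204.5 kN → shear rupture governs the shear term.
R_n = 181.9 + 1.0 × 470 × 225 / 1000 = 287.6 kN.
Design strength φR_n = 0.75 × 287.6 = 216 kN.

216 kN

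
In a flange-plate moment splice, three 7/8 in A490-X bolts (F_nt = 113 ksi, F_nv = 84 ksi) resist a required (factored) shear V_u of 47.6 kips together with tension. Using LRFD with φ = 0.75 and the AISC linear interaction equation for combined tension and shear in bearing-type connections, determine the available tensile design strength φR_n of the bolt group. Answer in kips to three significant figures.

A_b = π·0.875²/4 = 0.6013 in²; f_rv = 47.6 / (3 × 0.6013) = 26.39 ksi.
F'_nt = 1.3 F_nt − (F_nt / φF_nv) f_rv = 1.3·113 − (113/(0.75·84))·26.39 = 99.57 ksi, capped at F_nt → F'_nt = 99.57 ksi.
R_n = F'_nt · A_b · n = 99.57 × 0.6013 × 3 = 179.6 kips.
Design strength φR_n = 0.75 × 179.6 = 135 kips.

135 kips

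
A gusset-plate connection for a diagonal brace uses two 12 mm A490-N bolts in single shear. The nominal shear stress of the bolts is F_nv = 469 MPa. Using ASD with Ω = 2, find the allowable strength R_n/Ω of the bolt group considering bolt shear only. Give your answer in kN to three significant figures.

A_b = π × 12² / 4 = 113.1 mm².
R_n = F_nv · A_b · n · n_s = 469 × 113.1 × 2 × 1 / 1000 = 106.1 kN.
Allowable strength R_n/Ω = 106.1 / 2 = 53 kN.

53 kN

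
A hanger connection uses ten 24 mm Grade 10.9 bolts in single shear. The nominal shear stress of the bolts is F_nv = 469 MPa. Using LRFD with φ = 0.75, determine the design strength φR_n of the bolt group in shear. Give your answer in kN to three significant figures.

1590 kN

A_b = π × 24² / 4 = 452.4 mm².
R_n = F_nv · A_b · n · n_s = 469 × 452.4 × 10 × 1 / 1000 = 2122 kN.
Design strength φR_n = 0.75 × 2122 = 1590 kN.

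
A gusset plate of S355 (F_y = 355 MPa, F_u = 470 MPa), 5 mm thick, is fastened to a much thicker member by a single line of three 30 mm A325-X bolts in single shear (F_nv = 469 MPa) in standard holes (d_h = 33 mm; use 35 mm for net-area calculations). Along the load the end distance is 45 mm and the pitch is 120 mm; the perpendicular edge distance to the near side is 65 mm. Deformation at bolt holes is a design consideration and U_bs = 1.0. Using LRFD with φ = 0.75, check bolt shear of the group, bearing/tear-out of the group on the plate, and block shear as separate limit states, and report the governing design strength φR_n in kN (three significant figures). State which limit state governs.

293 kN (block shear governs)

Bolt shear: A_b = π·30²/4 = 706.9 mm²; R_n = 469 × 706.9 × 3 × 1 / 1000 = 994.5 kN → 0.75 × 994.5 = 746 kN.
Bearing: edge l_c = 28.5, r_n = 80.37 kN; interior l_c = 87, r_n = 169.2 kN; R_n = 80.37 + 2·169.2 = 418.8 kN → 314 kN.
Block shear: A_gv = 1425, A_nv = 987.5, A_nt = 237.5 mm²; R_n = min(0.6F_uA_nv, 0.6F_yA_gv) + U_bs·F_u·A_nt = 390.1 kN → 293 kN.
Block shear governs: 293 kN.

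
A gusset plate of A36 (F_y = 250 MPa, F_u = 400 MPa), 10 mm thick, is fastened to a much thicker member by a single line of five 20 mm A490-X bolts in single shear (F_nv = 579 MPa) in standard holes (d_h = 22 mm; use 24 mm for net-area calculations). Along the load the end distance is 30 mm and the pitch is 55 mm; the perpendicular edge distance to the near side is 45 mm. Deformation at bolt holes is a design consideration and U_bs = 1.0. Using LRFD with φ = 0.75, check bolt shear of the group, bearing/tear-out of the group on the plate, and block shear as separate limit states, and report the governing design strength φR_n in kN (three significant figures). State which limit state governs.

Bolt shear: A_b = π·20²/4 = 314.2 mm²; R_n = 579 × 314.2 × 5 × 1 / 1000 = 909.5 kN → 0.75 × 909.5 = 682 kN.
Bearing: edge l_c = 19, r_n = 91.2 kN; interior l_c = 33, r_n = 158.4 kN; R_n = 91.2 + 4·158.4 = 724.8 kN → 544 kN.
Block shear: A_gv = 2500, A_nv = 1420, A_nt = 330 mm²; R_n = min(0.6F_uA_nv, 0.6F_yA_gv) + U_bs·F_u·A_nt = 472.8 kN → 355 kN.
Block shear governs: 355 kN.

355 kN (block shear governs)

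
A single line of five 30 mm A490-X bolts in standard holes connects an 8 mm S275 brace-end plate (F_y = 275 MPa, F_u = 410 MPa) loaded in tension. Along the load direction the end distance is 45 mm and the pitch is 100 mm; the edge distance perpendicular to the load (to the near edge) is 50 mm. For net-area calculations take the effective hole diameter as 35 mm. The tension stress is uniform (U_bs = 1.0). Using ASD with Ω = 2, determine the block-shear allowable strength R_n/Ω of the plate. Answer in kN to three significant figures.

336 kN

Shear plane L_v = 45 + 4·100 = 445 mm; A_gv = 445 × 8 = 3560 mm².
A_nv = (445 − 4.5·35) × 8 = 2300 mm².
A_nt = (50 − 0.5·35) × 8 = 260 mm².
0.6 F_u A_nv = 565.8 kN; 0.6 F_y A_gv = 587.4 kN → shear rupture governs the shear term.
R_n = 565.8 + 1.0 × 410 × 260 / 1000 = 672.4 kN.
Allowable strength R_n/Ω = 672.4 / 2 = 336 kN.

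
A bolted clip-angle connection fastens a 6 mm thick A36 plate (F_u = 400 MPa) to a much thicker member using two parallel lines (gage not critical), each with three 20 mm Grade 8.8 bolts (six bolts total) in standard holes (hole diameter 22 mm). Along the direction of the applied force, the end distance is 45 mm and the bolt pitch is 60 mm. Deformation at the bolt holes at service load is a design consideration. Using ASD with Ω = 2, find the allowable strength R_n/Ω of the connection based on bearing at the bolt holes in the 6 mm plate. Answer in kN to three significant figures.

Per bolt r_n = 1.2 l_c t F_u ≤ 2.4 d t F_u; upper limit = 2.4 × 20 × 6 × 400 / 1000 = 115.2 kN.
Edge bolt: l_c = 45 − 22/2 = 34 mm → 1.2 × 34 × 6 × 400 / 1000 = 97.92 → r_n = 97.92 kN.
Interior bolts: l_c = 60 − 22 = 38 mm → 1.2 × 38 × 6 × 400 / 1000 = 109.4 → r_n = 109.4 kN.
R_n = 2 × 97.92 + 4 × 109.4 = 633.6 kN.
Allowable strength R_n/Ω = 633.6 / 2 = 317 kN.

317 kN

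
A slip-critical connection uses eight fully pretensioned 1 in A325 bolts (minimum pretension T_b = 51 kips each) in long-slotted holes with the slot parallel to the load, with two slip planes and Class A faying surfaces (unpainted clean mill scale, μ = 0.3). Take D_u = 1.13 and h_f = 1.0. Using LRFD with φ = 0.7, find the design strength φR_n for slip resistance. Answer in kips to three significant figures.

R_n = μ · D_u · h_f · T_b · n_s · n_b = 0.3 × 1.13 × 1.0 × 51 × 2 × 8 = 276.6 kips.
Design strength φR_n = 0.7 × 276.6 = 194 kips.

194 kips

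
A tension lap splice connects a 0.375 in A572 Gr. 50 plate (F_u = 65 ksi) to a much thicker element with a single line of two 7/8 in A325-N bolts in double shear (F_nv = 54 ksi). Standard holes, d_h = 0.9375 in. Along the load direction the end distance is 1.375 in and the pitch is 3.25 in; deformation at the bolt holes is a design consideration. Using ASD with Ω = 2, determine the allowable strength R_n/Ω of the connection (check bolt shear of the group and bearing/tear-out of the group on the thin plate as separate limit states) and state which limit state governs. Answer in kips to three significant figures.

Bolt shear: A_b = π·0.875²/4 = 0.6013 in²; R_n = 54 × 0.6013 × 2 × 2 = 129.9 kips → 129.9 / 2 = 64.9 kips.
Bearing (1.2 l_c t F_u ≤ 2.4 d t F_u): upper limit = 2.4·0.875·0.375·65 = 51.19 kips.
  Edge l_c = 1.375 − 0.9375/2 = 0.9062 → r_n = 26.51 kips; interior l_c = 3.25 − 0.9375 = 2.312 → r_n = 51.19 kips.
  R_n,bearing = 1·26.51 + 1·51.19 = 77.7 kips → 77.7 / 2 = 38.8 kips.
Bearing governs: 38.8 kips.

38.8 kips (bearing governs)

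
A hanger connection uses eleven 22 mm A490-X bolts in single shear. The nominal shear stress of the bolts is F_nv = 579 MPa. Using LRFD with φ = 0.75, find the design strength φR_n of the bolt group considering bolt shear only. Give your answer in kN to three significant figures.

A_b = π × 22² / 4 = 380.1 mm².
R_n = F_nv · A_b · n · n_s = 579 × 380.1 × 11 × 1 / 1000 = 2421 kN.
Design strength φR_n = 0.75 × 2421 = 1820 kN.

1820 kN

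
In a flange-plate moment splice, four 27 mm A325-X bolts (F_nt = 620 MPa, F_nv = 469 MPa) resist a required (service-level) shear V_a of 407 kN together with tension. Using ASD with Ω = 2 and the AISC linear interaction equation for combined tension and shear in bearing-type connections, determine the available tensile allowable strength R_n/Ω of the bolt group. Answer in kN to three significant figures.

A_b = π·27²/4 = 572.6 mm²; f_rv = 407 × 1000 / (4 × 572.6) = 177.7 MPa.
F'_nt = 1.3 F_nt − (Ω F_nt / F_nv) f_rv = 1.3·620 − (2·620/469)·177.7 = 336.1 MPa, capped at F_nt → F'_nt = 336.1 MPa.
R_n = F'_nt · A_b · n = 336.1 × 572.6 × 4 / 1000 = 769.8 kN.
Allowable strength R_n/Ω = 769.8 / 2 = 385 kN.

385 kN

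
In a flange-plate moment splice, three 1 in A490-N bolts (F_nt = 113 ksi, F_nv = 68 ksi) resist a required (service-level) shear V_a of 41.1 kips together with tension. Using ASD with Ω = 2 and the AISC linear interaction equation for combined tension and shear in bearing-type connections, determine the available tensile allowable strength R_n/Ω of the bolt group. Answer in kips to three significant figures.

A_b = π·1²/4 = 0.7854 in²; f_rv = 41.1 / (3 × 0.7854) = 17.44 ksi.
F'_nt = 1.3 F_nt − (Ω F_nt / F_nv) f_rv = 1.3·113 − (2·113/68)·17.44 = 88.93 ksi, capped at F_nt → F'_nt = 88.93 ksi.
R_n = F'_nt · A_b · n = 88.93 × 0.7854 × 3 = 209.5 kips.
Allowable strength R_n/Ω = 209.5 / 2 = 105 kips.

105 kips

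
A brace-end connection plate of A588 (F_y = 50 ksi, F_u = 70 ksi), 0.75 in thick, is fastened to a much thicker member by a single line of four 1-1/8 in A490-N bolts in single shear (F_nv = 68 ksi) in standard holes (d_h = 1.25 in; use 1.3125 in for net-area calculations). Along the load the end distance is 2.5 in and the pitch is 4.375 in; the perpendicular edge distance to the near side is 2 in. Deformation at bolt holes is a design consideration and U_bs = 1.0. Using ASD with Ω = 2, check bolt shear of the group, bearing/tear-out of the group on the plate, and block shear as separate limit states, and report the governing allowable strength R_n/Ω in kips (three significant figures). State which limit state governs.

Bolt shear: A_b = π·1.125²/4 = 0.994 in²; R_n = 68 × 0.994 × 4 × 1 = 270.4 kips → 270.4 / 2 = 135 kips.
Bearing: edge l_c = 1.875, r_n = 118.1 kips; interior l_c = 3.125, r_n = 141.8 kips; R_n = 118.1 + 3·141.8 = 543.4 kips → 272 kips.
Block shear: A_gv = 11.72, A_nv = 8.273, A_nt = 1.008 in²; R_n = min(0.6F_uA_nv, 0.6F_yA_gv) + U_bs·F_u·A_nt = 418 kips → 209 kips.
Bolt shear governs: 135 kips.

135 kips (bolt shear governs)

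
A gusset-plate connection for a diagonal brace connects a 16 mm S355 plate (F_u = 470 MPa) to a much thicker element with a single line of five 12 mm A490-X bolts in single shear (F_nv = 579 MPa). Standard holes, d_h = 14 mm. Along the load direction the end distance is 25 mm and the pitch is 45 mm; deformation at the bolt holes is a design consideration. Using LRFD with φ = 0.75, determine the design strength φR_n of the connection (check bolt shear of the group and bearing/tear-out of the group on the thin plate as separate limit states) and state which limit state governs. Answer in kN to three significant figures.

Bolt shear: A_b = π·12²/4 = 113.1 mm²; R_n = 579 × 113.1 × 5 × 1 / 1000 = 327.4 kN → 0.75 × 327.4 = 246 kN.
Bearing (1.2 l_c t F_u ≤ 2.4 d t F_u): upper limit = 2.4·12·16·470 / 1000 = 216.6 kN.
  Edge l_c = 25 − 14/2 = 18 → r_n = 162.4 kN; interior l_c = 45 − 14 = 31 → r_n = 216.6 kN.
  R_n,bearing = 1·162.4 + 4·216.6 = 1029 kN → 0.75 × 1029 = 772 kN.
Bolt shear governs: 246 kN.

246 kN (bolt shear governs)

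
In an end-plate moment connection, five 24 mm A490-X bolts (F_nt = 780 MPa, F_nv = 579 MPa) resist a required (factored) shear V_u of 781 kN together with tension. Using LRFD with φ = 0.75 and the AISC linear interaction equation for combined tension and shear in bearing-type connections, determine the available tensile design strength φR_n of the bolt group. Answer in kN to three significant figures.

668 kN

A_b = π·24²/4 = 452.4 mm²; f_rv = 781 × 1000 / (5 × 452.4) = 345.3 MPa.
F'_nt = 1.3 F_nt − (F_nt / φF_nv) f_rv = 1.3·780 − (780/(0.75·579))·345.3 = 393.8 MPa, capped at F_nt → F'_nt = 393.8 MPa.
R_n = F'_nt · A_b · n = 393.8 × 452.4 × 5 / 1000 = 890.8 kN.
Design strength φR_n = 0.75 × 890.8 = 668 kN.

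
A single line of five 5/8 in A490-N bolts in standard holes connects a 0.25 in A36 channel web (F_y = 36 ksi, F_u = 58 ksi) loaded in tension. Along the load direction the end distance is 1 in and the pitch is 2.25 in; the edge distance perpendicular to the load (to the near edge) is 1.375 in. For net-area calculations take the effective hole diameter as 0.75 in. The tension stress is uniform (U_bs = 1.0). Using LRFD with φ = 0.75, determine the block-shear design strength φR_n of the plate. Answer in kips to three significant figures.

Shear plane L_v = 1 + 4·2.25 = 10 in; A_gv = 10 × 0.25 = 2.5 in².
A_nv = (10 − 4.5·0.75) × 0.25 = 1.656 in².
A_nt = (1.375 − 0.5·0.75) × 0.25 = 0.25 in².
0.6 F_u A_nv = 57.64 kips; 0.6 F_y A_gv = 54 kips → shear yielding governs the shear term.
R_n = 54 + 1.0 × 58 × 0.25 = 68.5 kips.
Design strength φR_n = 0.75 × 68.5 = 51.4 kips.

51.4 kips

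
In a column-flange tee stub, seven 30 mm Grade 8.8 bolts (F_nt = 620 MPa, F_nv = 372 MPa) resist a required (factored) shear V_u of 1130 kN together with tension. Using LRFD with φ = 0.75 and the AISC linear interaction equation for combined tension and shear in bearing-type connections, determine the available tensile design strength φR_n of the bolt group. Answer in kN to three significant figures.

1110 kN

A_b = π·30²/4 = 706.9 mm²; f_rv = 1130 × 1000 / (7 × 706.9) = 228.4 MPa.
F'_nt = 1.3 F_nt − (F_nt / φF_nv) f_rv = 1.3·620 − (620/(0.75·372))·228.4 = 298.5 MPa, capped at F_nt → F'_nt = 298.5 MPa.
R_n = F'_nt · A_b · n = 298.5 × 706.9 × 7 / 1000 = 1477 kN.
Design strength φR_n = 0.75 × 1477 = 1110 kN.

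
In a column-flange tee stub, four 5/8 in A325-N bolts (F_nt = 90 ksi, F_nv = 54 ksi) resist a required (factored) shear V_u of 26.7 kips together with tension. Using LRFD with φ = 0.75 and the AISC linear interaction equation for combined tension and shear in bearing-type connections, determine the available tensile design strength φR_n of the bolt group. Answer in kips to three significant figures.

63.2 kips

A_b = π·0.625²/4 = 0.3068 in²; f_rv = 26.7 / (4 × 0.3068) = 21.76 ksi.
F'_nt = 1.3 F_nt − (F_nt / φF_nv) f_rv = 1.3·90 − (90/(0.75·54))·21.76 = 68.65 ksi, capped at F_nt → F'_nt = 68.65 ksi.
R_n = F'_nt · A_b · n = 68.65 × 0.3068 × 4 = 84.25 kips.
Design strength φR_n = 0.75 × 84.25 = 63.2 kips.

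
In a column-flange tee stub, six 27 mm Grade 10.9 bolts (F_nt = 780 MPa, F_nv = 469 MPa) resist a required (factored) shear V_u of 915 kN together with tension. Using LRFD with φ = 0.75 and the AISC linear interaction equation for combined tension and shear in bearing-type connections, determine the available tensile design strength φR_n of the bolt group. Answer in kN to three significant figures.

1090 kN

A_b = π·27²/4 = 572.6 mm²; f_rv = 915 × 1000 / (6 × 572.6) = 266.3 MPa.
F'_nt = 1.3 F_nt − (F_nt / φF_nv) f_rv = 1.3·780 − (780/(0.75·469))·266.3 = 423.4 MPa, capped at F_nt → F'_nt = 423.4 MPa.
R_n = F'_nt · A_b · n = 423.4 × 572.6 × 6 / 1000 = 1454 kN.
Design strength φR_n = 0.75 × 1454 = 1090 kN.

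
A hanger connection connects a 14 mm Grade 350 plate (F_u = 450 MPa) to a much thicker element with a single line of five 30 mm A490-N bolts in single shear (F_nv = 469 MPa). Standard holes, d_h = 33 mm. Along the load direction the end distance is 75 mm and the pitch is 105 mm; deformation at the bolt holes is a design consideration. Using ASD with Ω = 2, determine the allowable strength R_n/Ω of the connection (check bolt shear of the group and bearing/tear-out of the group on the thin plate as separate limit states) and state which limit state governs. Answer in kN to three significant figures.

Bolt shear: A_b = π·30²/4 = 706.9 mm²; R_n = 469 × 706.9 × 5 × 1 / 1000 = 1658 kN → 1658 / 2 = 829 kN.
Bearing (1.2 l_c t F_u ≤ 2.4 d t F_u): upper limit = 2.4·30·14·450 / 1000 = 453.6 kN.
  Edge l_c = 75 − 33/2 = 58.5 → r_n = 442.3 kN; interior l_c = 105 − 33 = 72 → r_n = 453.6 kN.
  R_n,bearing = 1·442.3 + 4·453.6 = 2257 kN → 2257 / 2 = 1130 kN.
Bolt shear governs: 829 kN.

829 kN (bolt shear governs)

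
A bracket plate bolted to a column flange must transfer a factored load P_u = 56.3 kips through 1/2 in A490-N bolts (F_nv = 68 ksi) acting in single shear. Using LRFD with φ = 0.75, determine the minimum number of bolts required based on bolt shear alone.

A_b = π·0.5²/4 = 0.1963 in².
Per-bolt design strength φR_n = 0.75 × 68 × 0.1963 × 1 = 10.01 kips.
n ≥ 56.3 / 10.01 = 5.622 → use 6 bolts.

6 bolts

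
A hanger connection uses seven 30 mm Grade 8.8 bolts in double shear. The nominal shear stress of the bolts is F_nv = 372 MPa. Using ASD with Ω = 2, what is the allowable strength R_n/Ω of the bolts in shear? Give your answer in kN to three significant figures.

A_b = π × 30² / 4 = 706.9 mm².
R_n = F_nv · A_b · n · n_s = 372 × 706.9 × 7 × 2 / 1000 = 3681 kN.
Allowable strength R_n/Ω = 3681 / 2 = 1840 kN.

1840 kN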